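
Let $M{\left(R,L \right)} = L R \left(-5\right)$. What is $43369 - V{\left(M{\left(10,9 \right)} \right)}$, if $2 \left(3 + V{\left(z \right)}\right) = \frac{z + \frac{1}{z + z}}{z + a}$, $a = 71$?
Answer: $\frac{29587973399}{682200} \approx 43371.0$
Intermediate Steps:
$M{\left(R,L \right)} = - 5 L R$
$V{\left(z \right)} = -3 + \frac{z + \frac{1}{2 z}}{2 \left(71 + z\right)}$ ($V{\left(z \right)} = -3 + \frac{\left(z + \frac{1}{z + z}\right) \frac{1}{z + 71}}{2} = -3 + \frac{\left(z + \frac{1}{2 z}\right) \frac{1}{71 + z}}{2} = -3 + \frac{\frac{1}{71 + z} \left(z + \frac{1}{2 z}\right)}{2} = -3 + \frac{z + \frac{1}{2 z}}{2 \left(71 + z\right)}$)
$43369 - V{\left(M{\left(10,9 \right)} \right)} = 43369 - \frac{1 - 852 \left(\left(-5\right) 9 \cdot 10\right) - 10 \left(\left(-5\right) 9 \cdot 10\right)^{2}}{4 \left(\left(-5\right) 9 \cdot 10\right) \left(71 - 45 \cdot 10\right)} = 43369 - \frac{1 - -383400 - 10 \left(-450\right)^{2}}{4 \left(-450\right) \left(71 - 450\right)} = 43369 - \frac{1}{4} \left(- \frac{1}{450}\right) \frac{1}{-379} \left(1 + 383400 - 2025000\right) = 43369 - \frac{1}{4} \left(- \frac{1}{450}\right) \left(- \frac{1}{379}\right) \left(1 + 383400 - 2025000\right) = 43369 - \frac{1}{4} \left(- \frac{1}{450}\right) \left(- \frac{1}{379}\right) \left(-1641599\right) = 43369 - - \frac{1641599}{682200} = 43369 + \frac{1641599}{682200} = \frac{29587973399}{682200}$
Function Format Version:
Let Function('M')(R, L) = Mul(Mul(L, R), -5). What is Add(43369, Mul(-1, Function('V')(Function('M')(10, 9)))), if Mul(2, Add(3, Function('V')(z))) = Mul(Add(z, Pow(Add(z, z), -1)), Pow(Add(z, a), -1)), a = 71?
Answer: Rational(29587973399, 682200) ≈ 43371.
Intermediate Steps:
Function('M')(R, L) = Mul(-5, L, R)
Function('V')(z) = Add(-3, Mul(Rational(1, 2), Pow(Add(71, z), -1), Add(z, Mul(Rational(1, 2), Pow(z, -1))))) (Function('V')(z) = Add(-3, Mul(Rational(1, 2), Mul(Add(z, Pow(Add(z, z), -1)), Pow(Add(z, 71), -1)))) = Add(-3, Mul(Rational(1, 2), Mul(Add(z, Pow(Mul(2, z), -1)), Pow(Add(71, z), -1)))) = Add(-3, Mul(Rational(1, 2), Mul(Add(z, Mul(Rational(1, 2), Pow(z, -1))), Pow(Add(71, z), -1)))) = Add(-3, Mul(Rational(1, 2), Mul(Pow(Add(71, z), -1), Add(z, Mul(Rational(1, 2), Pow(z, -1)))))) = Add(-3, Mul(Rational(1, 2), Pow(Add(71, z), -1), Add(z, Mul(Rational(1, 2), Pow(z, -1))))))
Add(43369, Mul(-1, Function('V')(Function('M')(10, 9)))) = Add(43369, Mul(-1, Mul(Rational(1, 4), Pow(Mul(-5, 9, 10), -1), Pow(Add(71, Mul(-5, 9, 10)), -1), Add(1, Mul(-852, Mul(-5, 9, 10)), Mul(-10, Pow(Mul(-5, 9, 10), 2)))))) = Add(43369, Mul(-1, Mul(Rational(1, 4), Pow(-450, -1), Pow(Add(71, -450), -1), Add(1, Mul(-852, -450), Mul(-10, Pow(-450, 2)))))) = Add(43369, Mul(-1, Mul(Rational(1, 4), Rational(-1, 450), Pow(-379, -1), Add(1, 383400, Mul(-10, 202500))))) = Add(43369, Mul(-1, Mul(Rational(1, 4), Rational(-1, 450), Rational(-1, 379), Add(1, 383400, -2025000)))) = Add(43369, Mul(-1, Mul(Rational(1, 4), Rational(-1, 450), Rational(-1, 379), -1641599))) = Add(43369, Mul(-1, Rational(-1641599, 682200))) = Add(43369, Rational(1641599, 682200)) = Rational(29587973399, 682200)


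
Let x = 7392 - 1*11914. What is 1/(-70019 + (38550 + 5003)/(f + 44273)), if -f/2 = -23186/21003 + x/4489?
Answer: -4174565776531/292294814822638838 ≈ -1.4282e-5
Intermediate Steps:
x = -4522 (x = 7392 - 11914 = -4522)
f = 398115040/94282467 (f = -2*(-23186/21003 - 4522/4489) = -2*(-199057520/94282467) = 398115040/94282467 ≈ 4.2226)
1/(-70019 + (38550 + 5003)/(f + 44273)) = 1/(-70019 + (38550 + 5003)/(398115040/94282467 + 44273)) = 1/(-70019 + 43553/(4174565776531/94282467)) = 1/(-70019 + 43553*(94282467/4174565776531)) = 1/(-70019 + 4106284285251/4174565776531) = 1/(-292294814822638838/4174565776531) = -4174565776531/292294814822638838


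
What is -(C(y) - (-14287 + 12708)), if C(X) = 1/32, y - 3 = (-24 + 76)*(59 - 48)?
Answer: -50529/32 ≈ -1579.0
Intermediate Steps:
y = 575 (y = 3 + (-24 + 76)*(59 - 48) = 3 + 52*11 = 3 + 572 = 575)
C(X) = 1/32
-(C(y) - (-14287 + 12708)) = -(1/32 - (-14287 + 12708)) = -(1/32 - 1*(-1579)) = -(1/32 + 1579) = -1*50529/32 = -50529/32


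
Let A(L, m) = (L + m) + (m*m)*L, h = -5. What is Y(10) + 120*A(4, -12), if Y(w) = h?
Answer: 68155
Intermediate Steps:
Y(w) = -5
A(L, m) = L + m + L*m² (A(L, m) = (L + m) + m²*L = (L + m) + L*m² = L + m + L*m²)
Y(10) + 120*A(4, -12) = -5 + 120*(4 - 12 + 4*(-12)²) = -5 + 120*(4 - 12 + 4*144) = -5 + 120*(4 - 12 + 576) = -5 + 120*568 = -5 + 68160 = 68155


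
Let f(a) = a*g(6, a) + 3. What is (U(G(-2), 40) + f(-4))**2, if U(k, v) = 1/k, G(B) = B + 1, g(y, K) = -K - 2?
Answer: 36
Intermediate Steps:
g(y, K) = -2 - K
G(B) = 1 + B
f(a) = 3 + a*(-2 - a) (f(a) = a*(-2 - a) + 3 = 3 + a*(-2 - a))
(U(G(-2), 40) + f(-4))**2 = (1/(1 - 2) + (3 - 1*(-4)*(2 - 4)))**2 = (1/(-1) + (3 - 1*(-4)*(-2)))**2 = (-1 + (3 - 8))**2 = (-1 - 5)**2 = (-6)**2 = 36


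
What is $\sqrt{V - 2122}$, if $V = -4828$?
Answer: $5 i \sqrt{278} \approx 83.367 i$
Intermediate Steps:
$\sqrt{V - 2122} = \sqrt{-4828 - 2122} = \sqrt{-6950} = 5 i \sqrt{278}$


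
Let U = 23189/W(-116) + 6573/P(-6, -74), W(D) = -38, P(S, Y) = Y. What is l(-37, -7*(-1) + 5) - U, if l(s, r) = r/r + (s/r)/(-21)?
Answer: 124046047/177156 ≈ 700.21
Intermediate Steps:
l(s, r) = 1 - s/(21*r) (l(s, r) = 1 + (s/r)*(-1/21) = 1 - s/(21*r))
U = -491440/703 (U = 23189/(-38) + 6573/(-74) = 23189*(-1/38) + 6573*(-1/74) = -23189/38 - 6573/74 = -491440/703 ≈ -699.06)
l(-37, -7*(-1) + 5) - U = ((-7*(-1) + 5) - 1/21*(-37))/(-7*(-1) + 5) - 1*(-491440/703) = ((7 + 5) + 37/21)/(7 + 5) + 491440/703 = (12 + 37/21)/12 + 491440/703 = (1/12)*(289/21) + 491440/703 = 289/252 + 491440/703 = 124046047/177156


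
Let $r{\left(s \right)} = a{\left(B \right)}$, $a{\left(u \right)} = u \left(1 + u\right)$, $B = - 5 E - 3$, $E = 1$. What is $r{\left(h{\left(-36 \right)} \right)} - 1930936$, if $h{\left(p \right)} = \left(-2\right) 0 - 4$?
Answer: $-1930880$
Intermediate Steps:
$B = -8$ ($B = \left(-5\right) 1 - 3 = -5 - 3 = -8$)
$h{\left(p \right)} = -4$ ($h{\left(p \right)} = 0 - 4 = -4$)
$r{\left(s \right)} = 56$ ($r{\left(s \right)} = - 8 \left(1 - 8\right) = \left(-8\right) \left(-7\right) = 56$)
$r{\left(h{\left(-36 \right)} \right)} - 1930936 = 56 - 1930936 = -1930880$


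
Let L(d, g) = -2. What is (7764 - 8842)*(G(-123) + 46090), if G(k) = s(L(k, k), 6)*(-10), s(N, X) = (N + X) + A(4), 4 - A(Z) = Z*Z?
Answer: -49771260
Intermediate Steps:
A(Z) = 4 - Z**2 (A(Z) = 4 - Z*Z = 4 - Z**2)
s(N, X) = -12 + N + X (s(N, X) = (N + X) + (4 - 1*4**2) = (N + X) + (4 - 1*16) = (N + X) + (4 - 16) = (N + X) - 12 = -12 + N + X)
G(k) = 80 (G(k) = (-12 - 2 + 6)*(-10) = -8*(-10) = 80)
(7764 - 8842)*(G(-123) + 46090) = (7764 - 8842)*(80 + 46090) = -1078*46170 = -49771260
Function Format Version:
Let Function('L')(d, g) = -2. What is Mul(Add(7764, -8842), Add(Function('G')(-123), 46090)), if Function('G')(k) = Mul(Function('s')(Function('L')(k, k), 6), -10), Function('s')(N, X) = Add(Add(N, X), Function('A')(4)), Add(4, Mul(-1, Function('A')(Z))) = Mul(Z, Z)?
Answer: -49771260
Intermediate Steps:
Function('A')(Z) = Add(4, Mul(-1, Pow(Z, 2))) (Function('A')(Z) = Add(4, Mul(-1, Mul(Z, Z))) = Add(4, Mul(-1, Pow(Z, 2))))
Function('s')(N, X) = Add(-12, N, X) (Function('s')(N, X) = Add(Add(N, X), Add(4, Mul(-1, Pow(4, 2)))) = Add(Add(N, X), Add(4, Mul(-1, 16))) = Add(Add(N, X), Add(4, -16)) = Add(Add(N, X), -12) = Add(-12, N, X))
Function('G')(k) = 80 (Function('G')(k) = Mul(Add(-12, -2, 6), -10) = Mul(-8, -10) = 80)
Mul(Add(7764, -8842), Add(Function('G')(-123), 46090)) = Mul(Add(7764, -8842), Add(80, 46090)) = Mul(-1078, 46170) = -49771260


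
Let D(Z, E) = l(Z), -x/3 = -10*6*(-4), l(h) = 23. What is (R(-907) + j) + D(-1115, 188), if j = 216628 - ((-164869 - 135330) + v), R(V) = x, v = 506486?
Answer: 9644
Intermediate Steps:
x = -720 (x = -3*(-10*6)*(-4) = -(-180)*(-4) = -3*240 = -720)
D(Z, E) = 23
R(V) = -720
j = 10341 (j = 216628 - ((-164869 - 135330) + 506486) = 216628 - (-300199 + 506486) = 216628 - 1*206287 = 216628 - 206287 = 10341)
(R(-907) + j) + D(-1115, 188) = (-720 + 10341) + 23 = 9621 + 23 = 9644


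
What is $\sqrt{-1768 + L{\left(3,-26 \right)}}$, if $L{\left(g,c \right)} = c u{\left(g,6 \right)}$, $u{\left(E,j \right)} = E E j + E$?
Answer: $5 i \sqrt{130} \approx 57.009 i$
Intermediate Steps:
$u{\left(E,j \right)} = E + j E^{2}$ ($u{\left(E,j \right)} = E^{2} j + E = j E^{2} + E = E + j E^{2}$)
$L{\left(g,c \right)} = c g \left(1 + 6 g\right)$ ($L{\left(g,c \right)} = c g \left(1 + g 6\right) = c g \left(1 + 6 g\right)$)
$\sqrt{-1768 + L{\left(3,-26 \right)}} = \sqrt{-1768 - 78 \left(1 + 6 \cdot 3\right)} = \sqrt{-1768 - 78 \left(1 + 18\right)} = \sqrt{-1768 - 78 \cdot 19} = \sqrt{-1768 - 1482} = \sqrt{-3250} = 5 i \sqrt{130}$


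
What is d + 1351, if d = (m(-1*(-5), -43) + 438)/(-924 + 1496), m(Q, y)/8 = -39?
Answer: 386449/286 ≈ 1351.2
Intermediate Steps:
m(Q, y) = -312 (m(Q, y) = 8*(-39) = -312)
d = 63/286 (d = (-312 + 438)/(-924 + 1496) = 126/572 = 126*(1/572) = 63/286 ≈ 0.22028)
d + 1351 = 63/286 + 1351 = 386449/286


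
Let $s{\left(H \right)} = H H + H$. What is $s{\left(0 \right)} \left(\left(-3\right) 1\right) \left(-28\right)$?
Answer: $0$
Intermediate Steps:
$s{\left(H \right)} = H + H^{2}$ ($s{\left(H \right)} = H^{2} + H = H + H^{2}$)
$s{\left(0 \right)} \left(\left(-3\right) 1\right) \left(-28\right) = 0 \left(1 + 0\right) \left(\left(-3\right) 1\right) \left(-28\right) = 0 \cdot 1 \left(-3\right) \left(-28\right) = 0 \left(-3\right) \left(-28\right) = 0 \left(-28\right) = 0$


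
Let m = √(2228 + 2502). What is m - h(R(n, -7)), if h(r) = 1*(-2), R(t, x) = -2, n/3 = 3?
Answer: 2 + √4730 ≈ 70.775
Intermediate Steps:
n = 9 (n = 3*3 = 9)
h(r) = -2
m = √4730 ≈ 68.775
m - h(R(n, -7)) = √4730 - 1*(-2) = √4730 + 2 = 2 + √4730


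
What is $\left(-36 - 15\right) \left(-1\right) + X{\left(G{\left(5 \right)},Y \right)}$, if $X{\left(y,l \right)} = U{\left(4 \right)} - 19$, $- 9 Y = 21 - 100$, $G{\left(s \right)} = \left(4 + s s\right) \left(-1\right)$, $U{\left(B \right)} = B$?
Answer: $36$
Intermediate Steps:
$G{\left(s \right)} = -4 - s^{2}$ ($G{\left(s \right)} = \left(4 + s^{2}\right) \left(-1\right) = -4 - s^{2}$)
$Y = \frac{79}{9}$ ($Y = - \frac{21 - 100}{9} = \left(- \frac{1}{9}\right) \left(-79\right) = \frac{79}{9} \approx 8.7778$)
$X{\left(y,l \right)} = -15$ ($X{\left(y,l \right)} = 4 - 19 = -15$)
$\left(-36 - 15\right) \left(-1\right) + X{\left(G{\left(5 \right)},Y \right)} = \left(-36 - 15\right) \left(-1\right) - 15 = \left(-51\right) \left(-1\right) - 15 = 51 - 15 = 36$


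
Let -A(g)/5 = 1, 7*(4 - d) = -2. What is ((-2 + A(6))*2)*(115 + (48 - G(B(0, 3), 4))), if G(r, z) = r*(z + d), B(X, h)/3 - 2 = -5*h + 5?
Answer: -5066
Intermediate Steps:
d = 30/7 (d = 4 - ⅐*(-2) = 4 + 2/7 = 30/7 ≈ 4.2857)
B(X, h) = 21 - 15*h (B(X, h) = 6 + 3*(-5*h + 5) = 6 + 3*(5 - 5*h) = 6 + (15 - 15*h) = 21 - 15*h)
G(r, z) = r*(30/7 + z) (G(r, z) = r*(z + 30/7) = r*(30/7 + z))
A(g) = -5 (A(g) = -5*1 = -5)
((-2 + A(6))*2)*(115 + (48 - G(B(0, 3), 4))) = ((-2 - 5)*2)*(115 + (48 - (21 - 15*3)*(30 + 7*4)/7)) = (-7*2)*(115 + (48 - (21 - 45)*(30 + 28)/7)) = -14*(115 + (48 - (-24)*58/7)) = -14*(115 + (48 - 1*(-1392/7))) = -14*(115 + (48 + 1392/7)) = -14*(115 + 1728/7) = -14*2533/7 = -5066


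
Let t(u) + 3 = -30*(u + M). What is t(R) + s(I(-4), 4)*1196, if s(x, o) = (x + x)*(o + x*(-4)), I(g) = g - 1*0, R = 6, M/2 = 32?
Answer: -193463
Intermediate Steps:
M = 64 (M = 2*32 = 64)
I(g) = g (I(g) = g + 0 = g)
t(u) = -1923 - 30*u (t(u) = -3 - 30*(u + 64) = -3 - 30*(64 + u) = -3 + (-1920 - 30*u) = -1923 - 30*u)
s(x, o) = 2*x*(o - 4*x) (s(x, o) = (2*x)*(o - 4*x) = 2*x*(o - 4*x))
t(R) + s(I(-4), 4)*1196 = (-1923 - 30*6) + (2*(-4)*(4 - 4*(-4)))*1196 = (-1923 - 180) + (2*(-4)*(4 + 16))*1196 = -2103 + (2*(-4)*20)*1196 = -2103 - 160*1196 = -2103 - 191360 = -193463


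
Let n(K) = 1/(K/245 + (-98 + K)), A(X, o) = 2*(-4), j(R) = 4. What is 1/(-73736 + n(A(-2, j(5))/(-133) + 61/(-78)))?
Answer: -41820339/3083664940109 ≈ -1.3562e-5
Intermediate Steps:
A(X, o) = -8
n(K) = 1/(-98 + 246*K/245) (n(K) = 1/(K*(1/245) + (-98 + K)) = 1/(K/245 + (-98 + K)) = 1/(-98 + 246*K/245))
1/(-73736 + n(A(-2, j(5))/(-133) + 61/(-78))) = 1/(-73736 + 245/(2*(-12005 + 123*(-8/(-133) + 61/(-78))))) = 1/(-73736 + 245/(2*(-12005 + 123*(-8*(-1/133) + 61*(-1/78))))) = 1/(-73736 + 245/(2*(-12005 + 123*(8/133 - 61/78)))) = 1/(-73736 + 245/(2*(-12005 + 123*(-7489/10374)))) = 1/(-73736 + 245/(2*(-12005 - 307049/3458))) = 1/(-73736 + 245/(2*(-41820339/3458))) = 1/(-73736 + (245/2)*(-3458/41820339)) = 1/(-73736 - 423605/41820339) = 1/(-3083664940109/41820339) = -41820339/3083664940109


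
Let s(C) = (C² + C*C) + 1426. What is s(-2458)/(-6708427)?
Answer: -12084954/6708427 ≈ -1.8015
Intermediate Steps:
s(C) = 1426 + 2*C² (s(C) = (C² + C²) + 1426 = 2*C² + 1426 = 1426 + 2*C²)
s(-2458)/(-6708427) = (1426 + 2*(-2458)²)/(-6708427) = (1426 + 2*6041764)*(-1/6708427) = (1426 + 12083528)*(-1/6708427) = 12084954*(-1/6708427) = -12084954/6708427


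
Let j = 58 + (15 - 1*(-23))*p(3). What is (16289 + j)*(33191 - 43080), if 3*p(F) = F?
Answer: -162031265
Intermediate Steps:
p(F) = F/3
j = 96 (j = 58 + (15 - 1*(-23))*((⅓)*3) = 58 + (15 + 23)*1 = 58 + 38*1 = 58 + 38 = 96)
(16289 + j)*(33191 - 43080) = (16289 + 96)*(33191 - 43080) = 16385*(-9889) = -162031265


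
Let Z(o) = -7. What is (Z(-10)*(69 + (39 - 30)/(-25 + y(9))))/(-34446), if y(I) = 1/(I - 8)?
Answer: 1281/91856 ≈ 0.013946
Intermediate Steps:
y(I) = 1/(-8 + I)
(Z(-10)*(69 + (39 - 30)/(-25 + y(9))))/(-34446) = -7*(69 + (39 - 30)/(-25 + 1/(-8 + 9)))/(-34446) = -7*(69 + 9/(-25 + 1/1))*(-1/34446) = -7*(69 + 9/(-25 + 1))*(-1/34446) = -7*(69 + 9/(-24))*(-1/34446) = -7*(69 + 9*(-1/24))*(-1/34446) = -7*(69 - 3/8)*(-1/34446) = -7*549/8*(-1/34446) = -3843/8*(-1/34446) = 1281/91856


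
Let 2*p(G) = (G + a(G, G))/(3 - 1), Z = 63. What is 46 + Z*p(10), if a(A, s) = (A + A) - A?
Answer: 361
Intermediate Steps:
a(A, s) = A (a(A, s) = 2*A - A = A)
p(G) = G/2 (p(G) = ((G + G)/(3 - 1))/2 = ((2*G)/2)/2 = ((2*G)*(½))/2 = G/2)
46 + Z*p(10) = 46 + 63*((½)*10) = 46 + 63*5 = 46 + 315 = 361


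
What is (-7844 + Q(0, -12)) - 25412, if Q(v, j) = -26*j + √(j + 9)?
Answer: -32944 + I*√3 ≈ -32944.0 + 1.732*I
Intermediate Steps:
Q(v, j) = √(9 + j) - 26*j (Q(v, j) = -26*j + √(9 + j) = √(9 + j) - 26*j)
(-7844 + Q(0, -12)) - 25412 = (-7844 + (√(9 - 12) - 26*(-12))) - 25412 = (-7844 + (√(-3) + 312)) - 25412 = (-7844 + (I*√3 + 312)) - 25412 = (-7844 + (312 + I*√3)) - 25412 = (-7532 + I*√3) - 25412 = -32944 + I*√3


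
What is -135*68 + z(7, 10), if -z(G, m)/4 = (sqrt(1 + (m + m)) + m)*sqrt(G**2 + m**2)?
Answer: -9180 - 4*sqrt(149)*(10 + sqrt(21)) ≈ -9892.0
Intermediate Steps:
z(G, m) = -4*sqrt(G**2 + m**2)*(m + sqrt(1 + 2*m)) (z(G, m) = -4*(sqrt(1 + (m + m)) + m)*sqrt(G**2 + m**2) = -4*(sqrt(1 + 2*m) + m)*sqrt(G**2 + m**2) = -4*(m + sqrt(1 + 2*m))*sqrt(G**2 + m**2) = -4*sqrt(G**2 + m**2)*(m + sqrt(1 + 2*m)))
-135*68 + z(7, 10) = -135*68 + 4*sqrt(7**2 + 10**2)*(-1*10 - sqrt(1 + 2*10)) = -9180 + 4*sqrt(49 + 100)*(-10 - sqrt(1 + 20)) = -9180 + 4*sqrt(149)*(-10 - sqrt(21))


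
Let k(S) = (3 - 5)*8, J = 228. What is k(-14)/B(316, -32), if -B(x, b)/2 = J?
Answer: 2/57 ≈ 0.035088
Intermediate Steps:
B(x, b) = -456 (B(x, b) = -2*228 = -456)
k(S) = -16 (k(S) = -2*8 = -16)
k(-14)/B(316, -32) = -16/(-456) = -16*(-1/456) = 2/57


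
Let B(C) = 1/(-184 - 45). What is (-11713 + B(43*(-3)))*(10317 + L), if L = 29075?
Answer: -105660294976/229 ≈ -4.6140e+8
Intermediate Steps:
B(C) = -1/229 (B(C) = 1/(-229) = -1/229)
(-11713 + B(43*(-3)))*(10317 + L) = (-11713 - 1/229)*(10317 + 29075) = -2682278/229*39392 = -105660294976/229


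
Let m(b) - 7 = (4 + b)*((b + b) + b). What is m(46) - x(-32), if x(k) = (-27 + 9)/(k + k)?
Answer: 221015/32 ≈ 6906.7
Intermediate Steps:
x(k) = -9/k (x(k) = -18*1/(2*k) = -9/k)
m(b) = 7 + 3*b*(4 + b) (m(b) = 7 + (4 + b)*((b + b) + b) = 7 + (4 + b)*(2*b + b) = 7 + (4 + b)*(3*b) = 7 + 3*b*(4 + b))
m(46) - x(-32) = (7 + 3*46² + 12*46) - (-9)/(-32) = (7 + 3*2116 + 552) - (-9)*(-1)/32 = (7 + 6348 + 552) - 1*9/32 = 6907 - 9/32 = 221015/32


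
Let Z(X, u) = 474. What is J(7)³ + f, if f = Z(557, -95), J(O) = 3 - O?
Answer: 410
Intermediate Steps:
f = 474
J(7)³ + f = (3 - 1*7)³ + 474 = (3 - 7)³ + 474 = (-4)³ + 474 = -64 + 474 = 410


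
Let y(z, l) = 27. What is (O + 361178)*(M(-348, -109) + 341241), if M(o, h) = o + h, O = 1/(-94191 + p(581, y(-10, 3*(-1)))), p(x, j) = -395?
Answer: 5820996646054344/47293 ≈ 1.2308e+11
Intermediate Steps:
O = -1/94586 (O = 1/(-94191 - 395) = 1/(-94586) = -1/94586 ≈ -1.0572e-5)
M(o, h) = h + o
(O + 361178)*(M(-348, -109) + 341241) = (-1/94586 + 361178)*((-109 - 348) + 341241) = 34162382307*(-457 + 341241)/94586 = (34162382307/94586)*340784 = 5820996646054344/47293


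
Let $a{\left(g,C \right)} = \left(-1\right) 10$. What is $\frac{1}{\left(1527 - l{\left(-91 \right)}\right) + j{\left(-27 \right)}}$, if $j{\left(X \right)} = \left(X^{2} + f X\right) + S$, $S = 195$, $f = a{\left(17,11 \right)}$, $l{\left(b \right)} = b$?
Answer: $\frac{1}{2812} \approx 0.00035562$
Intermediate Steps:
$a{\left(g,C \right)} = -10$
$f = -10$
$j{\left(X \right)} = 195 + X^{2} - 10 X$ ($j{\left(X \right)} = \left(X^{2} - 10 X\right) + 195 = 195 + X^{2} - 10 X$)
$\frac{1}{\left(1527 - l{\left(-91 \right)}\right) + j{\left(-27 \right)}} = \frac{1}{\left(1527 - -91\right) + \left(195 + \left(-27\right)^{2} - -270\right)} = \frac{1}{\left(1527 + 91\right) + \left(195 + 729 + 270\right)} = \frac{1}{1618 + 1194} = \frac{1}{2812}$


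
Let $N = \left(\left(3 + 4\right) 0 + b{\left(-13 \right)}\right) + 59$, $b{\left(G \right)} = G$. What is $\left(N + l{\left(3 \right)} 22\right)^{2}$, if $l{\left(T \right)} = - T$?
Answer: $400$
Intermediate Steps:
$N = 46$ ($N = \left(\left(3 + 4\right) 0 - 13\right) + 59 = \left(7 \cdot 0 - 13\right) + 59 = \left(0 - 13\right) + 59 = -13 + 59 = 46$)
$\left(N + l{\left(3 \right)} 22\right)^{2} = \left(46 + \left(-1\right) 3 \cdot 22\right)^{2} = \left(46 - 66\right)^{2} = \left(-20\right)^{2} = 400$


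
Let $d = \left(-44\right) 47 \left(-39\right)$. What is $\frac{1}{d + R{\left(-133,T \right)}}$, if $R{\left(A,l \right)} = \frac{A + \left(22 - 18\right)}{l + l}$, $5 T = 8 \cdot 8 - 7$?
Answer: $\frac{38}{3064561} \approx 1.24 \cdot 10^{-5}$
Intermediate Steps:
$T = \frac{57}{5}$ ($T = \frac{8 \cdot 8 - 7}{5} = \frac{64 - 7}{5} = \frac{1}{5} \cdot 57 = \frac{57}{5} \approx 11.4$)
$d = 80652$ ($d = \left(-2068\right) \left(-39\right) = 80652$)
$R{\left(A,l \right)} = \frac{4 + A}{2 l}$ ($R{\left(A,l \right)} = \frac{A + \left(22 - 18\right)}{2 l} = \left(A + 4\right) \frac{1}{2 l} = \left(4 + A\right) \frac{1}{2 l} = \frac{4 + A}{2 l}$)
$\frac{1}{d + R{\left(-133,T \right)}} = \frac{1}{80652 + \frac{4 - 133}{2 \cdot \frac{57}{5}}} = \frac{1}{80652 + \frac{1}{2} \cdot \frac{5}{57} \left(-129\right)} = \frac{1}{80652 - \frac{215}{38}} = \frac{1}{\frac{3064561}{38}} = \frac{38}{3064561}$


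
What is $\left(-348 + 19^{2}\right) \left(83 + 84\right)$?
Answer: $2171$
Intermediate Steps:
$\left(-348 + 19^{2}\right) \left(83 + 84\right) = \left(-348 + 361\right) 167 = 13 \cdot 167 = 2171$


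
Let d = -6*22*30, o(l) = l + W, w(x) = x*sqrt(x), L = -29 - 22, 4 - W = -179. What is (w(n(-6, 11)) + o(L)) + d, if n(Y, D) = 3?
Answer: -3828 + 3*sqrt(3) ≈ -3822.8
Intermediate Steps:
W = 183 (W = 4 - 1*(-179) = 4 + 179 = 183)
L = -51
w(x) = x**(3/2)
o(l) = 183 + l (o(l) = l + 183 = 183 + l)
d = -3960 (d = -132*30 = -3960)
(w(n(-6, 11)) + o(L)) + d = (3**(3/2) + (183 - 51)) - 3960 = (3*sqrt(3) + 132) - 3960 = (132 + 3*sqrt(3)) - 3960 = -3828 + 3*sqrt(3)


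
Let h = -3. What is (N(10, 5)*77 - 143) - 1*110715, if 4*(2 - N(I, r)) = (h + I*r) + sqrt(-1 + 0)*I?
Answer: -446435/4 - 385*I/2 ≈ -1.1161e+5 - 192.5*I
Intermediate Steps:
N(I, r) = 11/4 - I*I/4 - I*r/4 (N(I, r) = 2 - ((-3 + I*r) + sqrt(-1 + 0)*I)/4 = 2 - ((-3 + I*r) + sqrt(-1)*I)/4 = 2 - ((-3 + I*r) + I*I)/4 = 2 - (-3 + I*I + I*r)/4 = 2 + (3/4 - I*I/4 - I*r/4) = 11/4 - I*I/4 - I*r/4)
(N(10, 5)*77 - 143) - 1*110715 = ((11/4 - 1/4*I*10 - 1/4*10*5)*77 - 143) - 1*110715 = ((11/4 - 5*I/2 - 25/2)*77 - 143) - 110715 = ((-39/4 - 5*I/2)*77 - 143) - 110715 = ((-3003/4 - 385*I/2) - 143) - 110715 = (-3575/4 - 385*I/2) - 110715 = -446435/4 - 385*I/2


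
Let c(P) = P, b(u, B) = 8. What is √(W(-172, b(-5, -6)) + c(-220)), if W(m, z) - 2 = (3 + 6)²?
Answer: I*√137 ≈ 11.705*I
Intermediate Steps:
W(m, z) = 83 (W(m, z) = 2 + (3 + 6)² = 2 + 9² = 2 + 81 = 83)
√(W(-172, b(-5, -6)) + c(-220)) = √(83 - 220) = √(-137) = I*√137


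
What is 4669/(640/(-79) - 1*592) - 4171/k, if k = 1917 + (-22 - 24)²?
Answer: -1685314851/191196464 ≈ -8.8146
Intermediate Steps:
k = 4033 (k = 1917 + (-46)² = 1917 + 2116 = 4033)
4669/(640/(-79) - 1*592) - 4171/k = 4669/(640/(-79) - 1*592) - 4171/4033 = 4669/(640*(-1/79) - 592) - 4171*1/4033 = 4669/(-640/79 - 592) - 4171/4033 = 4669/(-47408/79) - 4171/4033 = 4669*(-79/47408) - 4171/4033 = -368851/47408 - 4171/4033 = -1685314851/191196464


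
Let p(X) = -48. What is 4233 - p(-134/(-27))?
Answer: 4281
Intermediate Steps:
4233 - p(-134/(-27)) = 4233 - 1*(-48) = 4233 + 48 = 4281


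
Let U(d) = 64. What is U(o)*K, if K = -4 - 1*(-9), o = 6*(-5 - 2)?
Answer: 320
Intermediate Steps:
o = -42 (o = 6*(-7) = -42)
K = 5 (K = -4 + 9 = 5)
U(o)*K = 64*5 = 320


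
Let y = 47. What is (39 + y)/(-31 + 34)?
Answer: 86/3 ≈ 28.667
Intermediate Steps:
(39 + y)/(-31 + 34) = (39 + 47)/(-31 + 34) = 86/3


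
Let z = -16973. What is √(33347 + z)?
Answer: √16374 ≈ 127.96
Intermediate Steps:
√(33347 + z) = √(33347 - 16973) = √16374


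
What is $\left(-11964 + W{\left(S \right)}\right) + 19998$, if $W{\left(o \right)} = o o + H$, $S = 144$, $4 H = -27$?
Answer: $\frac{115053}{4} \approx 28763.0$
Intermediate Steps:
$H = - \frac{27}{4}$ ($H = \frac{1}{4} \left(-27\right) = - \frac{27}{4} \approx -6.75$)
$W{\left(o \right)} = - \frac{27}{4} + o^{2}$ ($W{\left(o \right)} = o o - \frac{27}{4} = o^{2} - \frac{27}{4} = - \frac{27}{4} + o^{2}$)
$\left(-11964 + W{\left(S \right)}\right) + 19998 = \left(-11964 - \left(\frac{27}{4} - 144^{2}\right)\right) + 19998 = \left(-11964 + \left(- \frac{27}{4} + 20736\right)\right) + 19998 = \left(-11964 + \frac{82917}{4}\right) + 19998 = \frac{35061}{4} + 19998 = \frac{115053}{4}$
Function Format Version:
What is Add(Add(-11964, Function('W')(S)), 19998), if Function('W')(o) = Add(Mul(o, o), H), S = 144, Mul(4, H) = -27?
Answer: Rational(115053, 4) ≈ 28763.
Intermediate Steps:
H = Rational(-27, 4) (H = Mul(Rational(1, 4), -27) = Rational(-27, 4) ≈ -6.7500)
Function('W')(o) = Add(Rational(-27, 4), Pow(o, 2)) (Function('W')(o) = Add(Mul(o, o), Rational(-27, 4)) = Add(Pow(o, 2), Rational(-27, 4)) = Add(Rational(-27, 4), Pow(o, 2)))
Add(Add(-11964, Function('W')(S)), 19998) = Add(Add(-11964, Add(Rational(-27, 4), Pow(144, 2))), 19998) = Add(Add(-11964, Add(Rational(-27, 4), 20736)), 19998) = Add(Add(-11964, Rational(82917, 4)), 19998) = Add(Rational(35061, 4), 19998) = Rational(115053, 4)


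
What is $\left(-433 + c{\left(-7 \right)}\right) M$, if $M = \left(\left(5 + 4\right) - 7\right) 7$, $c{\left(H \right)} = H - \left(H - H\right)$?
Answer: $-6160$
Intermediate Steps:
$c{\left(H \right)} = H$ ($c{\left(H \right)} = H - 0 = H + 0 = H$)
$M = 14$ ($M = \left(9 - 7\right) 7 = 2 \cdot 7 = 14$)
$\left(-433 + c{\left(-7 \right)}\right) M = \left(-433 - 7\right) 14 = \left(-440\right) 14 = -6160$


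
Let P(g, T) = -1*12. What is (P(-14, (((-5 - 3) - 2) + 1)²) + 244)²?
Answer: 53824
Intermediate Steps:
P(g, T) = -12
(P(-14, (((-5 - 3) - 2) + 1)²) + 244)² = (-12 + 244)² = 232² = 53824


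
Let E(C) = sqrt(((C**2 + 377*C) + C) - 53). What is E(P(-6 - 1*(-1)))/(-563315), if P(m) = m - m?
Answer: -I*sqrt(53)/563315 ≈ -1.2924e-5*I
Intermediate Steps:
P(m) = 0
E(C) = sqrt(-53 + C**2 + 378*C) (E(C) = sqrt((C**2 + 378*C) - 53) = sqrt(-53 + C**2 + 378*C))
E(P(-6 - 1*(-1)))/(-563315) = sqrt(-53 + 0**2 + 378*0)/(-563315) = sqrt(-53 + 0 + 0)*(-1/563315) = sqrt(-53)*(-1/563315) = (I*sqrt(53))*(-1/563315) = -I*sqrt(53)/563315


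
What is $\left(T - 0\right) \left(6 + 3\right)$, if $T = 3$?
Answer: $27$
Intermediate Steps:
$\left(T - 0\right) \left(6 + 3\right) = \left(3 - 0\right) \left(6 + 3\right) = \left(3 + 0\right) 9 = 3 \cdot 9 = 27$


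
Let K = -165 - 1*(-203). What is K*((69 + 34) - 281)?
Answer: -6764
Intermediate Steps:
K = 38 (K = -165 + 203 = 38)
K*((69 + 34) - 281) = 38*((69 + 34) - 281) = 38*(103 - 281) = 38*(-178) = -6764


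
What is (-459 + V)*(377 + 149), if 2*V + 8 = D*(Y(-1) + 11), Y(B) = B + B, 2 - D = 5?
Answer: -250639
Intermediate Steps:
D = -3 (D = 2 - 1*5 = 2 - 5 = -3)
Y(B) = 2*B
V = -35/2 (V = -4 + (-3*(2*(-1) + 11))/2 = -4 + (-3*(-2 + 11))/2 = -4 + (-3*9)/2 = -4 + (½)*(-27) = -4 - 27/2 = -35/2 ≈ -17.500)
(-459 + V)*(377 + 149) = (-459 - 35/2)*(377 + 149) = -953/2*526 = -250639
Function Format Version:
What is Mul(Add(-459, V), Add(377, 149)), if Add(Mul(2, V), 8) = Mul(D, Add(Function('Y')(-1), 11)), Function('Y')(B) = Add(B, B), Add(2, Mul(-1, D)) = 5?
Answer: -250639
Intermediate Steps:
D = -3 (D = Add(2, Mul(-1, 5)) = Add(2, -5) = -3)
Function('Y')(B) = Mul(2, B)
V = Rational(-35, 2) (V = Add(-4, Mul(Rational(1, 2), Mul(-3, Add(Mul(2, -1), 11)))) = Add(-4, Mul(Rational(1, 2), Mul(-3, Add(-2, 11)))) = Add(-4, Mul(Rational(1, 2), Mul(-3, 9))) = Add(-4, Mul(Rational(1, 2), -27)) = Add(-4, Rational(-27, 2)) = Rational(-35, 2) ≈ -17.500)
Mul(Add(-459, V), Add(377, 149)) = Mul(Add(-459, Rational(-35, 2)), Add(377, 149)) = Mul(Rational(-953, 2), 526) = -250639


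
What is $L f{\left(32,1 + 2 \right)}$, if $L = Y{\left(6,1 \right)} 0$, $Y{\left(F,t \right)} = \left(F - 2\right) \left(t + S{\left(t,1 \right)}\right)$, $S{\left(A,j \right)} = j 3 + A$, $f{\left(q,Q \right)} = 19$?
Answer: $0$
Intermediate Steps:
$S{\left(A,j \right)} = A + 3 j$ ($S{\left(A,j \right)} = 3 j + A = A + 3 j$)
$Y{\left(F,t \right)} = \left(-2 + F\right) \left(3 + 2 t\right)$ ($Y{\left(F,t \right)} = \left(F - 2\right) \left(t + \left(t + 3 \cdot 1\right)\right) = \left(-2 + F\right) \left(t + \left(t + 3\right)\right) = \left(-2 + F\right) \left(t + \left(3 + t\right)\right) = \left(-2 + F\right) \left(3 + 2 t\right)$)
$L = 0$ ($L = \left(-6 - 4 + 6 \cdot 1 + 6 \left(3 + 1\right)\right) 0 = \left(-6 - 4 + 6 + 6 \cdot 4\right) 0 = \left(-6 - 4 + 6 + 24\right) 0 = 20 \cdot 0 = 0$)
$L f{\left(32,1 + 2 \right)} = 0 \cdot 19 = 0$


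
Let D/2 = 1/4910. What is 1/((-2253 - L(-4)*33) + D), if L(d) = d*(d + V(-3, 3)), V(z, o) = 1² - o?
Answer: -2455/7475474 ≈ -0.00032841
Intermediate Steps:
V(z, o) = 1 - o
L(d) = d*(-2 + d) (L(d) = d*(d + (1 - 1*3)) = d*(d + (1 - 3)) = d*(d - 2) = d*(-2 + d))
D = 1/2455 (D = 2/4910 = 2*(1/4910) = 1/2455 ≈ 0.00040733)
1/((-2253 - L(-4)*33) + D) = 1/((-2253 - (-4*(-2 - 4))*33) + 1/2455) = 1/((-2253 - (-4*(-6))*33) + 1/2455) = 1/((-2253 - 24*33) + 1/2455) = 1/((-2253 - 1*792) + 1/2455) = 1/((-2253 - 792) + 1/2455) = 1/(-3045 + 1/2455) = 1/(-7475474/2455) = -2455/7475474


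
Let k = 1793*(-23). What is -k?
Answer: 41239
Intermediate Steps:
k = -41239
-k = -1*(-41239) = 41239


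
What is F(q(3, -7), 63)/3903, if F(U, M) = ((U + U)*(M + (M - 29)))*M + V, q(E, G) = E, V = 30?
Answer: 12232/1301 ≈ 9.4020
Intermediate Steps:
F(U, M) = 30 + 2*M*U*(-29 + 2*M) (F(U, M) = ((U + U)*(M + (M - 29)))*M + 30 = ((2*U)*(M + (-29 + M)))*M + 30 = ((2*U)*(-29 + 2*M))*M + 30 = (2*U*(-29 + 2*M))*M + 30 = 2*M*U*(-29 + 2*M) + 30 = 30 + 2*M*U*(-29 + 2*M))
F(q(3, -7), 63)/3903 = (30 - 58*63*3 + 4*3*63²)/3903 = (30 - 10962 + 4*3*3969)*(1/3903) = (30 - 10962 + 47628)*(1/3903) = 36696*(1/3903) = 12232/1301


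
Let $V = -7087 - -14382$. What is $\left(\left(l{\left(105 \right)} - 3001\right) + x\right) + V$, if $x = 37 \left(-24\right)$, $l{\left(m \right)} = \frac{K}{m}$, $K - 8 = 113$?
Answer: $\frac{357751}{105} \approx 3407.2$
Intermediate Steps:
$K = 121$ ($K = 8 + 113 = 121$)
$l{\left(m \right)} = \frac{121}{m}$
$V = 7295$ ($V = -7087 + 14382 = 7295$)
$x = -888$
$\left(\left(l{\left(105 \right)} - 3001\right) + x\right) + V = \left(\left(\frac{121}{105} - 3001\right) - 888\right) + 7295 = \left(- \frac{314984}{105} - 888\right) + 7295 = - \frac{408224}{105} + 7295 = \frac{357751}{105}$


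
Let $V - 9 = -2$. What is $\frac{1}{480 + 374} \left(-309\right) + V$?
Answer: $\frac{5669}{854} \approx 6.6382$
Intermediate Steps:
$V = 7$ ($V = 9 - 2 = 7$)
$\frac{1}{480 + 374} \left(-309\right) + V = \frac{1}{480 + 374} \left(-309\right) + 7 = \frac{1}{854} \left(-309\right) + 7 = - \frac{309}{854} + 7 = \frac{5669}{854}$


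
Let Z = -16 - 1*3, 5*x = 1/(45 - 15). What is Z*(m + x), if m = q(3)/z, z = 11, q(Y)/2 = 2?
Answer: -11609/1650 ≈ -7.0358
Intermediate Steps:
q(Y) = 4 (q(Y) = 2*2 = 4)
x = 1/150 (x = 1/(5*(45 - 15)) = (⅕)/30 = (⅕)*(1/30) = 1/150 ≈ 0.0066667)
Z = -19 (Z = -16 - 3 = -19)
m = 4/11 ≈ 0.36364
Z*(m + x) = -19*(4/11 + 1/150) = -19*611/1650 = -11609/1650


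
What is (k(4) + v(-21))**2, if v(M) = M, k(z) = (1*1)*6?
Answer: 225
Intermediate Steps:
k(z) = 6 (k(z) = 1*6 = 6)
(k(4) + v(-21))**2 = (6 - 21)**2 = (-15)**2 = 225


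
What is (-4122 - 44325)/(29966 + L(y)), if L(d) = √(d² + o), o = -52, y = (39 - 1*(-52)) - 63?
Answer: -725881401/448980212 + 48447*√183/448980212 ≈ -1.6153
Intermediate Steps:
y = 28 (y = (39 + 52) - 63 = 91 - 63 = 28)
L(d) = √(-52 + d²) (L(d) = √(d² - 52) = √(-52 + d²))
(-4122 - 44325)/(29966 + L(y)) = (-4122 - 44325)/(29966 + √(-52 + 28²)) = -48447/(29966 + √(-52 + 784)) = -48447/(29966 + √732) = -48447/(29966 + 2*√183)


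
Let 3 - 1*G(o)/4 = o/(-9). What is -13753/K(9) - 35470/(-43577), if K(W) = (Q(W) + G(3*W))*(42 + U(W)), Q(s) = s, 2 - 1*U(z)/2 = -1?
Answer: -543130001/69025968 ≈ -7.8685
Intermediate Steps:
U(z) = 6 (U(z) = 4 - 2*(-1) = 4 + 2 = 6)
G(o) = 12 + 4*o/9 (G(o) = 12 - 4*o/(-9) = 12 - 4*o*(-1)/9 = 12 - (-4)*o/9 = 12 + 4*o/9)
K(W) = 576 + 112*W (K(W) = (W + (12 + 4*(3*W)/9))*(42 + 6) = (W + (12 + 4*W/3))*48 = (12 + 7*W/3)*48 = 576 + 112*W)
-13753/K(9) - 35470/(-43577) = -13753/(576 + 112*9) - 35470/(-43577) = -13753/(576 + 1008) - 35470*(-1/43577) = -13753/1584 + 35470/43577 = -543130001/69025968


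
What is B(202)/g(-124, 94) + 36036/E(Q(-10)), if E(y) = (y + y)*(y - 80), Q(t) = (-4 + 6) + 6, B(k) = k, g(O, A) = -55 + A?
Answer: -32575/1248 ≈ -26.102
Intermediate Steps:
Q(t) = 8 (Q(t) = 2 + 6 = 8)
E(y) = 2*y*(-80 + y) (E(y) = (2*y)*(-80 + y) = 2*y*(-80 + y))
B(202)/g(-124, 94) + 36036/E(Q(-10)) = 202/(-55 + 94) + 36036/((2*8*(-80 + 8))) = 202/39 + 36036/((2*8*(-72))) = 202*(1/39) + 36036/(-1152) = 202/39 + 36036*(-1/1152) = 202/39 - 1001/32 = -32575/1248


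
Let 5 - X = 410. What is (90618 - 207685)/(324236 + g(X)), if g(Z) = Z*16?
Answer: -117067/317756 ≈ -0.36842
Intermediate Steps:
X = -405 (X = 5 - 1*410 = 5 - 410 = -405)
g(Z) = 16*Z
(90618 - 207685)/(324236 + g(X)) = (90618 - 207685)/(324236 + 16*(-405)) = -117067/(324236 - 6480) = -117067/317756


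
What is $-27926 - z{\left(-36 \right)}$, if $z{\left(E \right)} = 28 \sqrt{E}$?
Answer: $-27926 - 168 i \approx -27926.0 - 168.0 i$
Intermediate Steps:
$-27926 - z{\left(-36 \right)} = -27926 - 28 \sqrt{-36} = -27926 - 28 \cdot 6 i = -27926 - 168 i$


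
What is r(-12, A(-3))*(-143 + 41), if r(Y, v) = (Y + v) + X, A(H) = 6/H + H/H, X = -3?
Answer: 1632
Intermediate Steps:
A(H) = 1 + 6/H (A(H) = 6/H + 1 = 1 + 6/H)
r(Y, v) = -3 + Y + v (r(Y, v) = (Y + v) - 3 = -3 + Y + v)
r(-12, A(-3))*(-143 + 41) = (-3 - 12 + (6 - 3)/(-3))*(-143 + 41) = (-3 - 12 - ⅓*3)*(-102) = (-3 - 12 - 1)*(-102) = -16*(-102) = 1632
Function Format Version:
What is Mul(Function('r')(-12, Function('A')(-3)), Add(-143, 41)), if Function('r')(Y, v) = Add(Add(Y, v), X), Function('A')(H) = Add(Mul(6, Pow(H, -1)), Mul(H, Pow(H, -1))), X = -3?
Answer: 1632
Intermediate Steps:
Function('A')(H) = Add(1, Mul(6, Pow(H, -1))) (Function('A')(H) = Add(Mul(6, Pow(H, -1)), 1) = Add(1, Mul(6, Pow(H, -1))))
Function('r')(Y, v) = Add(-3, Y, v) (Function('r')(Y, v) = Add(Add(Y, v), -3) = Add(-3, Y, v))
Mul(Function('r')(-12, Function('A')(-3)), Add(-143, 41)) = Mul(Add(-3, -12, Mul(Pow(-3, -1), Add(6, -3))), Add(-143, 41)) = Mul(Add(-3, -12, Mul(Rational(-1, 3), 3)), -102) = Mul(Add(-3, -12, -1), -102) = Mul(-16, -102) = 1632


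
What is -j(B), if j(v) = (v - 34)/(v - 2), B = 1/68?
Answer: -2311/135 ≈ -17.119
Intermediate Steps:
B = 1/68 ≈ 0.014706
j(v) = (-34 + v)/(-2 + v)
-j(B) = -(-34 + 1/68)/(-2 + 1/68) = -(-2311)/((-135/68)*68) = -(-68)*(-2311)/(135*68) = -1*2311/135 = -2311/135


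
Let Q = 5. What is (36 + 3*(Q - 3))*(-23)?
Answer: -966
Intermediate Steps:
(36 + 3*(Q - 3))*(-23) = (36 + 3*(5 - 3))*(-23) = (36 + 3*2)*(-23) = (36 + 6)*(-23) = 42*(-23) = -966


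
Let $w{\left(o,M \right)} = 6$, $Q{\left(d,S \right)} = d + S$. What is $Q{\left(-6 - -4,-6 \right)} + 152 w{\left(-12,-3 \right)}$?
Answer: $904$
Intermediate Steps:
$Q{\left(d,S \right)} = S + d$
$Q{\left(-6 - -4,-6 \right)} + 152 w{\left(-12,-3 \right)} = \left(-6 - 2\right) + 152 \cdot 6 = \left(-6 + \left(-6 + 4\right)\right) + 912 = \left(-6 - 2\right) + 912 = -8 + 912 = 904$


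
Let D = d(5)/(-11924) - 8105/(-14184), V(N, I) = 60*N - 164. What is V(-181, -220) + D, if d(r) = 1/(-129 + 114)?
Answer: -2330490814273/211412520 ≈ -11023.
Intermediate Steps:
V(N, I) = -164 + 60*N
d(r) = -1/15 (d(r) = 1/(-15) = -1/15)
D = 120806207/211412520 (D = -1/15/(-11924) - 8105/(-14184) = -1/15*(-1/11924) - 8105*(-1/14184) = 1/178860 + 8105/14184 = 120806207/211412520 ≈ 0.57142)
V(-181, -220) + D = (-164 + 60*(-181)) + 120806207/211412520 = (-164 - 10860) + 120806207/211412520 = -11024 + 120806207/211412520 = -2330490814273/211412520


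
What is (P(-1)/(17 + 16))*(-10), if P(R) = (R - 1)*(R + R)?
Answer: -40/33 ≈ -1.2121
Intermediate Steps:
P(R) = 2*R*(-1 + R) (P(R) = (-1 + R)*(2*R) = 2*R*(-1 + R))
(P(-1)/(17 + 16))*(-10) = ((2*(-1)*(-1 - 1))/(17 + 16))*(-10) = ((2*(-1)*(-2))/33)*(-10) = (4*(1/33))*(-10) = (4/33)*(-10) = -40/33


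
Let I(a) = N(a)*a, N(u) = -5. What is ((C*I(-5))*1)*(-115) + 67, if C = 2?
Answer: -5683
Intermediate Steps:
I(a) = -5*a
((C*I(-5))*1)*(-115) + 67 = ((2*(-5*(-5)))*1)*(-115) + 67 = ((2*25)*1)*(-115) + 67 = (50*1)*(-115) + 67 = 50*(-115) + 67 = -5750 + 67 = -5683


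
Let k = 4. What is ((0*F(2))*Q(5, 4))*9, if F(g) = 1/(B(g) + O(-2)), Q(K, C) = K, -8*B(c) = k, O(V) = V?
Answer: 0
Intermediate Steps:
B(c) = -1/2 (B(c) = -1/8*4 = -1/2)
F(g) = -2/5 (F(g) = 1/(-1/2 - 2) = 1/(-5/2) = -2/5)
((0*F(2))*Q(5, 4))*9 = ((0*(-2/5))*5)*9 = (0*5)*9 = 0*9 = 0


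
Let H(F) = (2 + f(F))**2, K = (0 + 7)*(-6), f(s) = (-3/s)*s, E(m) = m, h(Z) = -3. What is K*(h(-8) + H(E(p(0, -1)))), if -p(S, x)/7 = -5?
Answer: 84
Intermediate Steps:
p(S, x) = 35 (p(S, x) = -7*(-5) = 35)
f(s) = -3
K = -42 (K = 7*(-6) = -42)
H(F) = 1 (H(F) = (2 - 3)**2 = (-1)**2 = 1)
K*(h(-8) + H(E(p(0, -1)))) = -42*(-3 + 1) = -42*(-2) = 84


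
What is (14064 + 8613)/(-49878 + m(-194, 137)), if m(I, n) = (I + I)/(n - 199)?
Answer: -702987/1546024 ≈ -0.45471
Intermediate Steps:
m(I, n) = 2*I/(-199 + n) (m(I, n) = (2*I)/(-199 + n) = 2*I/(-199 + n))
(14064 + 8613)/(-49878 + m(-194, 137)) = (14064 + 8613)/(-49878 + 2*(-194)/(-199 + 137)) = 22677/(-49878 + 2*(-194)/(-62)) = 22677/(-49878 + 2*(-194)*(-1/62)) = 22677/(-49878 + 194/31) = 22677/(-1546024/31) = 22677*(-31/1546024) = -702987/1546024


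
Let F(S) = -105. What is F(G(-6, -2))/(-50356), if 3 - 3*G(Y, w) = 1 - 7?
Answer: 105/50356 ≈ 0.0020852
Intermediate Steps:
G(Y, w) = 3 (G(Y, w) = 1 - (1 - 7)/3 = 1 - 1/3*(-6) = 1 + 2 = 3)
F(G(-6, -2))/(-50356) = -105/(-50356) = -105*(-1/50356) = 105/50356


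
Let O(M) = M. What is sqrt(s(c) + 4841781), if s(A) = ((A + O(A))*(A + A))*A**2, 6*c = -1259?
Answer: sqrt(2514050513605)/18 ≈ 88088.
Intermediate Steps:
c = -1259/6 (c = (1/6)*(-1259) = -1259/6 ≈ -209.83)
s(A) = 4*A**4 (s(A) = ((A + A)*(A + A))*A**2 = ((2*A)*(2*A))*A**2 = (4*A**2)*A**2 = 4*A**4)
sqrt(s(c) + 4841781) = sqrt(4*(-1259/6)**4 + 4841781) = sqrt(4*(2512481776561/1296) + 4841781) = sqrt(2512481776561/324 + 4841781) = sqrt(2514050513605/324) = sqrt(2514050513605)/18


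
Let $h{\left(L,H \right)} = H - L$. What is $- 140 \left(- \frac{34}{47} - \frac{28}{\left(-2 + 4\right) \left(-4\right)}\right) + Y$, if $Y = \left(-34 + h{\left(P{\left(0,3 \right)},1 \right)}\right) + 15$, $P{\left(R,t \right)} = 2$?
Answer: $- \frac{19210}{47} \approx -408.72$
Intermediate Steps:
$Y = -20$ ($Y = \left(-34 + \left(1 - 2\right)\right) + 15 = \left(-34 - 1\right) + 15 = -35 + 15 = -20$)
$- 140 \left(- \frac{34}{47} - \frac{28}{\left(-2 + 4\right) \left(-4\right)}\right) + Y = - 140 \left(- \frac{34}{47} - \frac{28}{\left(-2 + 4\right) \left(-4\right)}\right) - 20 = - 140 \left(\left(-34\right) \frac{1}{47} - \frac{28}{2 \left(-4\right)}\right) - 20 = - 140 \left(- \frac{34}{47} - \frac{28}{-8}\right) - 20 = - 140 \left(- \frac{34}{47} - - \frac{7}{2}\right) - 20 = - 140 \left(- \frac{34}{47} + \frac{7}{2}\right) - 20 = \left(-140\right) \frac{261}{94} - 20 = - \frac{18270}{47} - 20 = - \frac{19210}{47}$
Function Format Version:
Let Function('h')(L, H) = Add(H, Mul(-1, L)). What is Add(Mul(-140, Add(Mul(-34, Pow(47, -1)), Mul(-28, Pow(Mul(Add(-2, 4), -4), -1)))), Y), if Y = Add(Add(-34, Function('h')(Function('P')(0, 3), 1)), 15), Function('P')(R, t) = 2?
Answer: Rational(-19210, 47) ≈ -408.72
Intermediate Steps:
Y = -20 (Y = Add(Add(-34, Add(1, Mul(-1, 2))), 15) = Add(Add(-34, Add(1, -2)), 15) = Add(Add(-34, -1), 15) = Add(-35, 15) = -20)
Add(Mul(-140, Add(Mul(-34, Pow(47, -1)), Mul(-28, Pow(Mul(Add(-2, 4), -4), -1)))), Y) = Add(Mul(-140, Add(Mul(-34, Pow(47, -1)), Mul(-28, Pow(Mul(Add(-2, 4), -4), -1)))), -20) = Add(Mul(-140, Add(Mul(-34, Rational(1, 47)), Mul(-28, Pow(Mul(2, -4), -1)))), -20) = Add(Mul(-140, Add(Rational(-34, 47), Mul(-28, Pow(-8, -1)))), -20) = Add(Mul(-140, Add(Rational(-34, 47), Mul(-28, Rational(-1, 8)))), -20) = Add(Mul(-140, Add(Rational(-34, 47), Rational(7, 2))), -20) = Add(Mul(-140, Rational(261, 94)), -20) = Add(Rational(-18270, 47), -20) = Rational(-19210, 47)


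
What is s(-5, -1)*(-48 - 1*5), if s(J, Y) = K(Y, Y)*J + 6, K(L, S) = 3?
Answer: 477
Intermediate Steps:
s(J, Y) = 6 + 3*J (s(J, Y) = 3*J + 6 = 6 + 3*J)
s(-5, -1)*(-48 - 1*5) = (6 + 3*(-5))*(-48 - 1*5) = (6 - 15)*(-48 - 5) = -9*(-53) = 477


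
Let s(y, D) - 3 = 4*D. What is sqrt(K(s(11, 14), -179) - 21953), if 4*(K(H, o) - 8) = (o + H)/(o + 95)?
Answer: 5*I*sqrt(172046)/14 ≈ 148.14*I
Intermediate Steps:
s(y, D) = 3 + 4*D
K(H, o) = 8 + (H + o)/(4*(95 + o)) (K(H, o) = 8 + ((o + H)/(o + 95))/4 = 8 + ((H + o)/(95 + o))/4 = 8 + (H + o)/(4*(95 + o)))
sqrt(K(s(11, 14), -179) - 21953) = sqrt((3040 + (3 + 4*14) + 33*(-179))/(4*(95 - 179)) - 21953) = sqrt((1/4)*(3040 + (3 + 56) - 5907)/(-84) - 21953) = sqrt((1/4)*(-1/84)*(3040 + 59 - 5907) - 21953) = sqrt((1/4)*(-1/84)*(-2808) - 21953) = sqrt(117/14 - 21953) = sqrt(-307225/14) = 5*I*sqrt(172046)/14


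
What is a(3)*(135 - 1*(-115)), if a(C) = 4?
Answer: 1000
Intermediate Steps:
a(3)*(135 - 1*(-115)) = 4*(135 - 1*(-115)) = 4*(135 + 115) = 4*250 = 1000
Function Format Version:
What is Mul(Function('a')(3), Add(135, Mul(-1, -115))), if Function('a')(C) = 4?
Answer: 1000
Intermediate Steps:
Mul(Function('a')(3), Add(135, Mul(-1, -115))) = Mul(4, Add(135, Mul(-1, -115))) = Mul(4, Add(135, 115)) = Mul(4, 250) = 1000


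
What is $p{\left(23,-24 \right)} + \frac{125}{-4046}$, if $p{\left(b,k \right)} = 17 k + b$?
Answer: $- \frac{1557835}{4046} \approx -385.03$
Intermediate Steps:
$p{\left(b,k \right)} = b + 17 k$
$p{\left(23,-24 \right)} + \frac{125}{-4046} = \left(23 + 17 \left(-24\right)\right) + \frac{125}{-4046} = \left(23 - 408\right) + 125 \left(- \frac{1}{4046}\right) = -385 - \frac{125}{4046} = - \frac{1557835}{4046}$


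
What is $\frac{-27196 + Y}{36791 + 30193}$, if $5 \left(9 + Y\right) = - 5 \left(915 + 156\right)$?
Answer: $- \frac{7069}{16746} \approx -0.42213$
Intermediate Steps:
$Y = -1080$ ($Y = -9 + \frac{\left(-5\right) \left(915 + 156\right)}{5} = -9 + \frac{\left(-5\right) 1071}{5} = -9 + \frac{1}{5} \left(-5355\right) = -9 - 1071 = -1080$)
$\frac{-27196 + Y}{36791 + 30193} = \frac{-27196 - 1080}{36791 + 30193} = - \frac{28276}{66984} = \left(-28276\right) \frac{1}{66984} = - \frac{7069}{16746}$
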